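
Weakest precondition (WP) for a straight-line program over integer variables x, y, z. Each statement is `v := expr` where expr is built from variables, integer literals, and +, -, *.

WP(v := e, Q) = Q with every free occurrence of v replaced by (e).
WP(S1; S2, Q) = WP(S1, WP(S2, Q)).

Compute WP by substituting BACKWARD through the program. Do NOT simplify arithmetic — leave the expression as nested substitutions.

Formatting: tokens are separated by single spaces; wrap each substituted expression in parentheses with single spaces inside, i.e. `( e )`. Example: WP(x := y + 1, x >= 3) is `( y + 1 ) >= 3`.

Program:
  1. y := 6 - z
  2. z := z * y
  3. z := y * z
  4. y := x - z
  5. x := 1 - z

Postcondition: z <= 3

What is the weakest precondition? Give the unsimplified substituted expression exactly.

Answer: ( ( 6 - z ) * ( z * ( 6 - z ) ) ) <= 3

Derivation:
post: z <= 3
stmt 5: x := 1 - z  -- replace 0 occurrence(s) of x with (1 - z)
  => z <= 3
stmt 4: y := x - z  -- replace 0 occurrence(s) of y with (x - z)
  => z <= 3
stmt 3: z := y * z  -- replace 1 occurrence(s) of z with (y * z)
  => ( y * z ) <= 3
stmt 2: z := z * y  -- replace 1 occurrence(s) of z with (z * y)
  => ( y * ( z * y ) ) <= 3
stmt 1: y := 6 - z  -- replace 2 occurrence(s) of y with (6 - z)
  => ( ( 6 - z ) * ( z * ( 6 - z ) ) ) <= 3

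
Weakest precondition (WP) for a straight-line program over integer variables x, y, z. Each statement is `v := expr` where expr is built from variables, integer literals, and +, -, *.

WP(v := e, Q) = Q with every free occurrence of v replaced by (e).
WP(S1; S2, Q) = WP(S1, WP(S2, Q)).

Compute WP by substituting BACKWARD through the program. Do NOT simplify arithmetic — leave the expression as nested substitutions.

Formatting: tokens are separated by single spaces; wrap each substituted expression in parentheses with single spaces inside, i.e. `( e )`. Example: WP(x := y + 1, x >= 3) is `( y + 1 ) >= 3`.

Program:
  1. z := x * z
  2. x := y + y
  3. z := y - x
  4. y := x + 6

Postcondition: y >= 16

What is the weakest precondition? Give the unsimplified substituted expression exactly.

post: y >= 16
stmt 4: y := x + 6  -- replace 1 occurrence(s) of y with (x + 6)
  => ( x + 6 ) >= 16
stmt 3: z := y - x  -- replace 0 occurrence(s) of z with (y - x)
  => ( x + 6 ) >= 16
stmt 2: x := y + y  -- replace 1 occurrence(s) of x with (y + y)
  => ( ( y + y ) + 6 ) >= 16
stmt 1: z := x * z  -- replace 0 occurrence(s) of z with (x * z)
  => ( ( y + y ) + 6 ) >= 16

Answer: ( ( y + y ) + 6 ) >= 16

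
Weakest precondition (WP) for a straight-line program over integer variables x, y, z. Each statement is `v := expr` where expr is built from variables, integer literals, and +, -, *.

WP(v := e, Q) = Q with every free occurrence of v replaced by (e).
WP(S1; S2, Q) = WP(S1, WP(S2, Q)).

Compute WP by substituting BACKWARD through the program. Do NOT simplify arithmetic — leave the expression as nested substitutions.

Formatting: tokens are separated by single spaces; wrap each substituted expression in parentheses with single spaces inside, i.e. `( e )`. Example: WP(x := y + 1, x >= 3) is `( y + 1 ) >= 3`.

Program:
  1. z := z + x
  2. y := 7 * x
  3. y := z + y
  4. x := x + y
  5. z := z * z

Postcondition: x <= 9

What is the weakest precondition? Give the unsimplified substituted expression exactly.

post: x <= 9
stmt 5: z := z * z  -- replace 0 occurrence(s) of z with (z * z)
  => x <= 9
stmt 4: x := x + y  -- replace 1 occurrence(s) of x with (x + y)
  => ( x + y ) <= 9
stmt 3: y := z + y  -- replace 1 occurrence(s) of y with (z + y)
  => ( x + ( z + y ) ) <= 9
stmt 2: y := 7 * x  -- replace 1 occurrence(s) of y with (7 * x)
  => ( x + ( z + ( 7 * x ) ) ) <= 9
stmt 1: z := z + x  -- replace 1 occurrence(s) of z with (z + x)
  => ( x + ( ( z + x ) + ( 7 * x ) ) ) <= 9

Answer: ( x + ( ( z + x ) + ( 7 * x ) ) ) <= 9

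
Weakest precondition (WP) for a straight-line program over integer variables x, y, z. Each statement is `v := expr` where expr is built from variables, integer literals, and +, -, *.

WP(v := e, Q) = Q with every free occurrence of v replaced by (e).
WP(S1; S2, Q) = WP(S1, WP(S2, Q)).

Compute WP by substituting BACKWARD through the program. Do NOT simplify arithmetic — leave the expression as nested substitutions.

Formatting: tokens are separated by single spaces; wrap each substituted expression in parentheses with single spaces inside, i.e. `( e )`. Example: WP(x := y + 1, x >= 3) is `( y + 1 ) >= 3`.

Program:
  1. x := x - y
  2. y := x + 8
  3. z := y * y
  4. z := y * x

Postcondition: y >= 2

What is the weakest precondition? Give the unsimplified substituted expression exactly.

Answer: ( ( x - y ) + 8 ) >= 2

Derivation:
post: y >= 2
stmt 4: z := y * x  -- replace 0 occurrence(s) of z with (y * x)
  => y >= 2
stmt 3: z := y * y  -- replace 0 occurrence(s) of z with (y * y)
  => y >= 2
stmt 2: y := x + 8  -- replace 1 occurrence(s) of y with (x + 8)
  => ( x + 8 ) >= 2
stmt 1: x := x - y  -- replace 1 occurrence(s) of x with (x - y)
  => ( ( x - y ) + 8 ) >= 2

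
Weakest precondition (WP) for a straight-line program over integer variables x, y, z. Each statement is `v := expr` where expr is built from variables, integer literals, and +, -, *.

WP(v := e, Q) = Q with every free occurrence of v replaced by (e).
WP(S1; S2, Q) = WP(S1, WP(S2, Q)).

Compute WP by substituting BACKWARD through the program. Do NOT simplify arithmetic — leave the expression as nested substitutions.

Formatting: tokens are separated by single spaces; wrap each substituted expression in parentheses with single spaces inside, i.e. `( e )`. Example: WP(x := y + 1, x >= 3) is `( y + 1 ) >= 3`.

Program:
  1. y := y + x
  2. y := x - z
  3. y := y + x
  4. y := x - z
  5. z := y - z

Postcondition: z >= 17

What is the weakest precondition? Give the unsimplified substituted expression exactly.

Answer: ( ( x - z ) - z ) >= 17

Derivation:
post: z >= 17
stmt 5: z := y - z  -- replace 1 occurrence(s) of z with (y - z)
  => ( y - z ) >= 17
stmt 4: y := x - z  -- replace 1 occurrence(s) of y with (x - z)
  => ( ( x - z ) - z ) >= 17
stmt 3: y := y + x  -- replace 0 occurrence(s) of y with (y + x)
  => ( ( x - z ) - z ) >= 17
stmt 2: y := x - z  -- replace 0 occurrence(s) of y with (x - z)
  => ( ( x - z ) - z ) >= 17
stmt 1: y := y + x  -- replace 0 occurrence(s) of y with (y + x)
  => ( ( x - z ) - z ) >= 17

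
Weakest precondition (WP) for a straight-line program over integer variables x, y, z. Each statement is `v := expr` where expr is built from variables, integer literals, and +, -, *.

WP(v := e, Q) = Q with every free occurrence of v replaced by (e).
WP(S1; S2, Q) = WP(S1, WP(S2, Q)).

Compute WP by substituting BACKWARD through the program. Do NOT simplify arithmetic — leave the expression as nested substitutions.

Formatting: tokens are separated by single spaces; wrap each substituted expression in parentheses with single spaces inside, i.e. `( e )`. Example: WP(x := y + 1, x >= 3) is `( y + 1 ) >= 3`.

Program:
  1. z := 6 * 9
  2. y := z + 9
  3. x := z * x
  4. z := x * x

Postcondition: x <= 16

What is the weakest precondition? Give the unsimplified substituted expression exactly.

Answer: ( ( 6 * 9 ) * x ) <= 16

Derivation:
post: x <= 16
stmt 4: z := x * x  -- replace 0 occurrence(s) of z with (x * x)
  => x <= 16
stmt 3: x := z * x  -- replace 1 occurrence(s) of x with (z * x)
  => ( z * x ) <= 16
stmt 2: y := z + 9  -- replace 0 occurrence(s) of y with (z + 9)
  => ( z * x ) <= 16
stmt 1: z := 6 * 9  -- replace 1 occurrence(s) of z with (6 * 9)
  => ( ( 6 * 9 ) * x ) <= 16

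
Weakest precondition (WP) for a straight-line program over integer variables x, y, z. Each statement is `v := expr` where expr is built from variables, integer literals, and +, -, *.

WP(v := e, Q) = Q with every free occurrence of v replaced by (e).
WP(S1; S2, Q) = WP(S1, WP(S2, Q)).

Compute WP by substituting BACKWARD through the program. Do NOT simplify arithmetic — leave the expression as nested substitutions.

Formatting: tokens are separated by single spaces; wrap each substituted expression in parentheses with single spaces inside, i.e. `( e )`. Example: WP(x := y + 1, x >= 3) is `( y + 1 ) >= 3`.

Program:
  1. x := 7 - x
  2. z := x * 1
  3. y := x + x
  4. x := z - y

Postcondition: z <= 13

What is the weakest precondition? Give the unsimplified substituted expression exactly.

Answer: ( ( 7 - x ) * 1 ) <= 13

Derivation:
post: z <= 13
stmt 4: x := z - y  -- replace 0 occurrence(s) of x with (z - y)
  => z <= 13
stmt 3: y := x + x  -- replace 0 occurrence(s) of y with (x + x)
  => z <= 13
stmt 2: z := x * 1  -- replace 1 occurrence(s) of z with (x * 1)
  => ( x * 1 ) <= 13
stmt 1: x := 7 - x  -- replace 1 occurrence(s) of x with (7 - x)
  => ( ( 7 - x ) * 1 ) <= 13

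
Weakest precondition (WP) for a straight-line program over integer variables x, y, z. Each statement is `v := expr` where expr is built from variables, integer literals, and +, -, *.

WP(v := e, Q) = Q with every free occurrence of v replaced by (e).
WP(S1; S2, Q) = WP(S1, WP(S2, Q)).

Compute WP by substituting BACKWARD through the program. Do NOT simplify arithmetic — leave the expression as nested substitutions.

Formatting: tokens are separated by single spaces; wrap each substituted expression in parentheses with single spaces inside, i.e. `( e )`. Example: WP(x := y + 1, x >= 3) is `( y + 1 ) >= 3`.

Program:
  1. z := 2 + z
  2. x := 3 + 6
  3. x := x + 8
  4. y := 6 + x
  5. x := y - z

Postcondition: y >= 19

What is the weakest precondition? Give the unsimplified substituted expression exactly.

Answer: ( 6 + ( ( 3 + 6 ) + 8 ) ) >= 19

Derivation:
post: y >= 19
stmt 5: x := y - z  -- replace 0 occurrence(s) of x with (y - z)
  => y >= 19
stmt 4: y := 6 + x  -- replace 1 occurrence(s) of y with (6 + x)
  => ( 6 + x ) >= 19
stmt 3: x := x + 8  -- replace 1 occurrence(s) of x with (x + 8)
  => ( 6 + ( x + 8 ) ) >= 19
stmt 2: x := 3 + 6  -- replace 1 occurrence(s) of x with (3 + 6)
  => ( 6 + ( ( 3 + 6 ) + 8 ) ) >= 19
stmt 1: z := 2 + z  -- replace 0 occurrence(s) of z with (2 + z)
  => ( 6 + ( ( 3 + 6 ) + 8 ) ) >= 19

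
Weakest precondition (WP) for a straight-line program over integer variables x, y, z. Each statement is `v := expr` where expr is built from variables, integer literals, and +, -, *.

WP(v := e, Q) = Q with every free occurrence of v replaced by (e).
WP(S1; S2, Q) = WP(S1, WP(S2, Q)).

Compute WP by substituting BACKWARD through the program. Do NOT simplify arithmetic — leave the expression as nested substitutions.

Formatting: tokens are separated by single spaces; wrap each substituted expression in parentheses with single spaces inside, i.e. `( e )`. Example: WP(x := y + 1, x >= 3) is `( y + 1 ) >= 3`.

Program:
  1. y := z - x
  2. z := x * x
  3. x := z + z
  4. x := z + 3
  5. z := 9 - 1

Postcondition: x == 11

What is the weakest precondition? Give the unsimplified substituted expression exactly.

Answer: ( ( x * x ) + 3 ) == 11

Derivation:
post: x == 11
stmt 5: z := 9 - 1  -- replace 0 occurrence(s) of z with (9 - 1)
  => x == 11
stmt 4: x := z + 3  -- replace 1 occurrence(s) of x with (z + 3)
  => ( z + 3 ) == 11
stmt 3: x := z + z  -- replace 0 occurrence(s) of x with (z + z)
  => ( z + 3 ) == 11
stmt 2: z := x * x  -- replace 1 occurrence(s) of z with (x * x)
  => ( ( x * x ) + 3 ) == 11
stmt 1: y := z - x  -- replace 0 occurrence(s) of y with (z - x)
  => ( ( x * x ) + 3 ) == 11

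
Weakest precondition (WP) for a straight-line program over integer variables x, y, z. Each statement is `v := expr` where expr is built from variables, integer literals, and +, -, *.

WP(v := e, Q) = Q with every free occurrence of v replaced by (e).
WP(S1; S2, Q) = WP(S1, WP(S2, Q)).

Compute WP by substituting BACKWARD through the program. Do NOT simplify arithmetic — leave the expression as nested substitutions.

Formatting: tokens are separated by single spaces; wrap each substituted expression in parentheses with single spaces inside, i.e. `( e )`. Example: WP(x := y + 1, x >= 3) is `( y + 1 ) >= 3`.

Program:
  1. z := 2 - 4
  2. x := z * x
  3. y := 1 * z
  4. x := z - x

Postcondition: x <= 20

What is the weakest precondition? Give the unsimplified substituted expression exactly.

Answer: ( ( 2 - 4 ) - ( ( 2 - 4 ) * x ) ) <= 20

Derivation:
post: x <= 20
stmt 4: x := z - x  -- replace 1 occurrence(s) of x with (z - x)
  => ( z - x ) <= 20
stmt 3: y := 1 * z  -- replace 0 occurrence(s) of y with (1 * z)
  => ( z - x ) <= 20
stmt 2: x := z * x  -- replace 1 occurrence(s) of x with (z * x)
  => ( z - ( z * x ) ) <= 20
stmt 1: z := 2 - 4  -- replace 2 occurrence(s) of z with (2 - 4)
  => ( ( 2 - 4 ) - ( ( 2 - 4 ) * x ) ) <= 20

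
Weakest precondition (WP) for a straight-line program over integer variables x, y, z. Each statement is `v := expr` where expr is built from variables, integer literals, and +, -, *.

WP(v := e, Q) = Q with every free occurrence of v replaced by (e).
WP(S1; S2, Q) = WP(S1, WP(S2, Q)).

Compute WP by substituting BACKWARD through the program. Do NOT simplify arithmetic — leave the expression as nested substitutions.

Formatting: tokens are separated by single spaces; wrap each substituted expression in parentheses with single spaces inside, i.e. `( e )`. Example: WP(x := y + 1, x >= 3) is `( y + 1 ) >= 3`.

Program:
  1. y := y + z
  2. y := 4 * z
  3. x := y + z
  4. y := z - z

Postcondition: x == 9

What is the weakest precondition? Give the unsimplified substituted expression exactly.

post: x == 9
stmt 4: y := z - z  -- replace 0 occurrence(s) of y with (z - z)
  => x == 9
stmt 3: x := y + z  -- replace 1 occurrence(s) of x with (y + z)
  => ( y + z ) == 9
stmt 2: y := 4 * z  -- replace 1 occurrence(s) of y with (4 * z)
  => ( ( 4 * z ) + z ) == 9
stmt 1: y := y + z  -- replace 0 occurrence(s) of y with (y + z)
  => ( ( 4 * z ) + z ) == 9

Answer: ( ( 4 * z ) + z ) == 9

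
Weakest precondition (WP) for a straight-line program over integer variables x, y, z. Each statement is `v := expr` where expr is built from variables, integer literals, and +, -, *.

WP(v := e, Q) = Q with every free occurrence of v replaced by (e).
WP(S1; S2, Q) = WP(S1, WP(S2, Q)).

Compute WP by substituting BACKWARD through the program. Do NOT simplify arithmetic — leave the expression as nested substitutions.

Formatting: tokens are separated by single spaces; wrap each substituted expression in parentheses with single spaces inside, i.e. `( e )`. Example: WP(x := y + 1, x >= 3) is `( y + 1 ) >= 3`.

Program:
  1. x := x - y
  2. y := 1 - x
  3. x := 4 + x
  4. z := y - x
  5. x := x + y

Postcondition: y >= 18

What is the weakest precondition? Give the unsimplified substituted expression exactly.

post: y >= 18
stmt 5: x := x + y  -- replace 0 occurrence(s) of x with (x + y)
  => y >= 18
stmt 4: z := y - x  -- replace 0 occurrence(s) of z with (y - x)
  => y >= 18
stmt 3: x := 4 + x  -- replace 0 occurrence(s) of x with (4 + x)
  => y >= 18
stmt 2: y := 1 - x  -- replace 1 occurrence(s) of y with (1 - x)
  => ( 1 - x ) >= 18
stmt 1: x := x - y  -- replace 1 occurrence(s) of x with (x - y)
  => ( 1 - ( x - y ) ) >= 18

Answer: ( 1 - ( x - y ) ) >= 18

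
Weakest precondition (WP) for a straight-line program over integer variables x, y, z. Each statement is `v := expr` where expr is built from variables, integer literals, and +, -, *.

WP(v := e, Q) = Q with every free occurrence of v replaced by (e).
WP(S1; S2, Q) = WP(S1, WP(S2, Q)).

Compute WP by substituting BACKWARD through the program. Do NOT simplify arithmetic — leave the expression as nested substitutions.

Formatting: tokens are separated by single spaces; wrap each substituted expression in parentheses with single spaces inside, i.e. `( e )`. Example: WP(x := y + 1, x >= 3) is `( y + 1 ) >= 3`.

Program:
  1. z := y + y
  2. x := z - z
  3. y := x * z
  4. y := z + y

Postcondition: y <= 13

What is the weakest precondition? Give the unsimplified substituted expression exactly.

post: y <= 13
stmt 4: y := z + y  -- replace 1 occurrence(s) of y with (z + y)
  => ( z + y ) <= 13
stmt 3: y := x * z  -- replace 1 occurrence(s) of y with (x * z)
  => ( z + ( x * z ) ) <= 13
stmt 2: x := z - z  -- replace 1 occurrence(s) of x with (z - z)
  => ( z + ( ( z - z ) * z ) ) <= 13
stmt 1: z := y + y  -- replace 4 occurrence(s) of z with (y + y)
  => ( ( y + y ) + ( ( ( y + y ) - ( y + y ) ) * ( y + y ) ) ) <= 13

Answer: ( ( y + y ) + ( ( ( y + y ) - ( y + y ) ) * ( y + y ) ) ) <= 13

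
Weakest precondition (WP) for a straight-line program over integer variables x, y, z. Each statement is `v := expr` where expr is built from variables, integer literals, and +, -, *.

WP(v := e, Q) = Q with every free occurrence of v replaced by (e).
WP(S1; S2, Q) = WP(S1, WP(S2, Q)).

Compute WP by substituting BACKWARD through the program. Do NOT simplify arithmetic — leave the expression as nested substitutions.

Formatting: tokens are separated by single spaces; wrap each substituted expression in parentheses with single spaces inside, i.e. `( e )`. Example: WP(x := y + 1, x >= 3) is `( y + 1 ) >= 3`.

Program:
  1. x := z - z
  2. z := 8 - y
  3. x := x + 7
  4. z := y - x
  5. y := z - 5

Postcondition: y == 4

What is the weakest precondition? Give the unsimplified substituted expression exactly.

Answer: ( ( y - ( ( z - z ) + 7 ) ) - 5 ) == 4

Derivation:
post: y == 4
stmt 5: y := z - 5  -- replace 1 occurrence(s) of y with (z - 5)
  => ( z - 5 ) == 4
stmt 4: z := y - x  -- replace 1 occurrence(s) of z with (y - x)
  => ( ( y - x ) - 5 ) == 4
stmt 3: x := x + 7  -- replace 1 occurrence(s) of x with (x + 7)
  => ( ( y - ( x + 7 ) ) - 5 ) == 4
stmt 2: z := 8 - y  -- replace 0 occurrence(s) of z with (8 - y)
  => ( ( y - ( x + 7 ) ) - 5 ) == 4
stmt 1: x := z - z  -- replace 1 occurrence(s) of x with (z - z)
  => ( ( y - ( ( z - z ) + 7 ) ) - 5 ) == 4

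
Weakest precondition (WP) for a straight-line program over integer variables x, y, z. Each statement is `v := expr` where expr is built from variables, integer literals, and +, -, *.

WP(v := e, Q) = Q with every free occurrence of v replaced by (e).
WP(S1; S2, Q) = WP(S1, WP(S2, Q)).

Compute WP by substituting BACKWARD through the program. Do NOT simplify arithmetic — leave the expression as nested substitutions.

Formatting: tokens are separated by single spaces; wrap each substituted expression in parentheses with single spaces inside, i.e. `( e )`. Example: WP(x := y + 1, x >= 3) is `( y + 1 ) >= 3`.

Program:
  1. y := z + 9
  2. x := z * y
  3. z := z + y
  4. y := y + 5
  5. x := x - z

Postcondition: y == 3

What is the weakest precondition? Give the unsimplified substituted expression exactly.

Answer: ( ( z + 9 ) + 5 ) == 3

Derivation:
post: y == 3
stmt 5: x := x - z  -- replace 0 occurrence(s) of x with (x - z)
  => y == 3
stmt 4: y := y + 5  -- replace 1 occurrence(s) of y with (y + 5)
  => ( y + 5 ) == 3
stmt 3: z := z + y  -- replace 0 occurrence(s) of z with (z + y)
  => ( y + 5 ) == 3
stmt 2: x := z * y  -- replace 0 occurrence(s) of x with (z * y)
  => ( y + 5 ) == 3
stmt 1: y := z + 9  -- replace 1 occurrence(s) of y with (z + 9)
  => ( ( z + 9 ) + 5 ) == 3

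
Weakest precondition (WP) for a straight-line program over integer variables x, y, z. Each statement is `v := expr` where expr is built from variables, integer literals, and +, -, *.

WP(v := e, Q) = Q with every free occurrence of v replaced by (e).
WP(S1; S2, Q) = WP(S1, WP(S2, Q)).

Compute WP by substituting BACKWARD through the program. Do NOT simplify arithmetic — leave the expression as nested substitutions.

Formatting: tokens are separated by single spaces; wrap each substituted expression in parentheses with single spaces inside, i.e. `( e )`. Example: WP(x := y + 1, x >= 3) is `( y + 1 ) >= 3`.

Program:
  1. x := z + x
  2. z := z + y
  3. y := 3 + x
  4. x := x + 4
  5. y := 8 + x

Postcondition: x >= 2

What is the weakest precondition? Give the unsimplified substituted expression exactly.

post: x >= 2
stmt 5: y := 8 + x  -- replace 0 occurrence(s) of y with (8 + x)
  => x >= 2
stmt 4: x := x + 4  -- replace 1 occurrence(s) of x with (x + 4)
  => ( x + 4 ) >= 2
stmt 3: y := 3 + x  -- replace 0 occurrence(s) of y with (3 + x)
  => ( x + 4 ) >= 2
stmt 2: z := z + y  -- replace 0 occurrence(s) of z with (z + y)
  => ( x + 4 ) >= 2
stmt 1: x := z + x  -- replace 1 occurrence(s) of x with (z + x)
  => ( ( z + x ) + 4 ) >= 2

Answer: ( ( z + x ) + 4 ) >= 2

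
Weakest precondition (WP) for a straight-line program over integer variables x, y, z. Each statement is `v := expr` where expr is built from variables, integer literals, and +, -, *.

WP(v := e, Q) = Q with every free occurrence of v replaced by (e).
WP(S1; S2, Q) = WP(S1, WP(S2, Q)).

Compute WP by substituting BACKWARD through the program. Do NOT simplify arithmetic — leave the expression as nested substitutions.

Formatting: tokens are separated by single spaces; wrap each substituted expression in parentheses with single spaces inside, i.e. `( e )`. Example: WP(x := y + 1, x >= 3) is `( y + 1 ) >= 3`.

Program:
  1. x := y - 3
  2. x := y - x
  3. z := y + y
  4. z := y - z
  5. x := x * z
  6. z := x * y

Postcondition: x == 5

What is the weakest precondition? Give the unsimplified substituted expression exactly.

post: x == 5
stmt 6: z := x * y  -- replace 0 occurrence(s) of z with (x * y)
  => x == 5
stmt 5: x := x * z  -- replace 1 occurrence(s) of x with (x * z)
  => ( x * z ) == 5
stmt 4: z := y - z  -- replace 1 occurrence(s) of z with (y - z)
  => ( x * ( y - z ) ) == 5
stmt 3: z := y + y  -- replace 1 occurrence(s) of z with (y + y)
  => ( x * ( y - ( y + y ) ) ) == 5
stmt 2: x := y - x  -- replace 1 occurrence(s) of x with (y - x)
  => ( ( y - x ) * ( y - ( y + y ) ) ) == 5
stmt 1: x := y - 3  -- replace 1 occurrence(s) of x with (y - 3)
  => ( ( y - ( y - 3 ) ) * ( y - ( y + y ) ) ) == 5

Answer: ( ( y - ( y - 3 ) ) * ( y - ( y + y ) ) ) == 5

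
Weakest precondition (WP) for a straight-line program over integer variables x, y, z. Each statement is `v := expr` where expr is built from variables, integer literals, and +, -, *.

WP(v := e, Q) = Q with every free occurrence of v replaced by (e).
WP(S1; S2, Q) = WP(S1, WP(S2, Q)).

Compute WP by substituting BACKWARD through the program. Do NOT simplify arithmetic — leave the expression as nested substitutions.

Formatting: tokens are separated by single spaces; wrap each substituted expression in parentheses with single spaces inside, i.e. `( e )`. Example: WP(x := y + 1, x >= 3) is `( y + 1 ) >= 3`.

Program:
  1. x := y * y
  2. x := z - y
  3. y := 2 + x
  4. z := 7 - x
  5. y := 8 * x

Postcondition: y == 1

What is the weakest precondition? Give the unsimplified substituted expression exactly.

Answer: ( 8 * ( z - y ) ) == 1

Derivation:
post: y == 1
stmt 5: y := 8 * x  -- replace 1 occurrence(s) of y with (8 * x)
  => ( 8 * x ) == 1
stmt 4: z := 7 - x  -- replace 0 occurrence(s) of z with (7 - x)
  => ( 8 * x ) == 1
stmt 3: y := 2 + x  -- replace 0 occurrence(s) of y with (2 + x)
  => ( 8 * x ) == 1
stmt 2: x := z - y  -- replace 1 occurrence(s) of x with (z - y)
  => ( 8 * ( z - y ) ) == 1
stmt 1: x := y * y  -- replace 0 occurrence(s) of x with (y * y)
  => ( 8 * ( z - y ) ) == 1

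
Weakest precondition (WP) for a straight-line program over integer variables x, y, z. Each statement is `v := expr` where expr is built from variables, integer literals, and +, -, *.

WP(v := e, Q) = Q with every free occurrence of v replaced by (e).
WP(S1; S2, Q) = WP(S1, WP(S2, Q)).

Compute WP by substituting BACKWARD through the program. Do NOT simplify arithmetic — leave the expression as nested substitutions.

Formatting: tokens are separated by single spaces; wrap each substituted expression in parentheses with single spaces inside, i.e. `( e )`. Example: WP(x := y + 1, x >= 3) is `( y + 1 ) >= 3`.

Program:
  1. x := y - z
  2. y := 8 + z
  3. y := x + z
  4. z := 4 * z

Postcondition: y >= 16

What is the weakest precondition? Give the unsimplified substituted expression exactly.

Answer: ( ( y - z ) + z ) >= 16

Derivation:
post: y >= 16
stmt 4: z := 4 * z  -- replace 0 occurrence(s) of z with (4 * z)
  => y >= 16
stmt 3: y := x + z  -- replace 1 occurrence(s) of y with (x + z)
  => ( x + z ) >= 16
stmt 2: y := 8 + z  -- replace 0 occurrence(s) of y with (8 + z)
  => ( x + z ) >= 16
stmt 1: x := y - z  -- replace 1 occurrence(s) of x with (y - z)
  => ( ( y - z ) + z ) >= 16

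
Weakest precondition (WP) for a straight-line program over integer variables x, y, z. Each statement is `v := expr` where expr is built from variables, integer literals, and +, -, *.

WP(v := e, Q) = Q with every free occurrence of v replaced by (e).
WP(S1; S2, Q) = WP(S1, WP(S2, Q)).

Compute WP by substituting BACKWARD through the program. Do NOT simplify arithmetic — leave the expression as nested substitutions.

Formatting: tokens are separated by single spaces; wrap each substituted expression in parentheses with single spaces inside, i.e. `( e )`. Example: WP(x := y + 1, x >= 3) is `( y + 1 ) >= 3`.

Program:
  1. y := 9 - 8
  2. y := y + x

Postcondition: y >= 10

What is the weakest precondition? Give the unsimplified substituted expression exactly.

Answer: ( ( 9 - 8 ) + x ) >= 10

Derivation:
post: y >= 10
stmt 2: y := y + x  -- replace 1 occurrence(s) of y with (y + x)
  => ( y + x ) >= 10
stmt 1: y := 9 - 8  -- replace 1 occurrence(s) of y with (9 - 8)
  => ( ( 9 - 8 ) + x ) >= 10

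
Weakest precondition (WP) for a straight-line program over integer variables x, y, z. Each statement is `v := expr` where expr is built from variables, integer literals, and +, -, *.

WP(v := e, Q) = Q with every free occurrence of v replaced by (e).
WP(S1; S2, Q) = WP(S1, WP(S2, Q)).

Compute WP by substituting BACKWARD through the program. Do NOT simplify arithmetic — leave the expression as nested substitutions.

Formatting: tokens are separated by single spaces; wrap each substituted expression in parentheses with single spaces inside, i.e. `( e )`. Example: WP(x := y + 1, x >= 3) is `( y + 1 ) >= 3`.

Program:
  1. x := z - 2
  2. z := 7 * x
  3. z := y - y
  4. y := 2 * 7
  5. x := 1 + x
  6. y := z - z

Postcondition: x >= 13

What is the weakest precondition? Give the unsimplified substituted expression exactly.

post: x >= 13
stmt 6: y := z - z  -- replace 0 occurrence(s) of y with (z - z)
  => x >= 13
stmt 5: x := 1 + x  -- replace 1 occurrence(s) of x with (1 + x)
  => ( 1 + x ) >= 13
stmt 4: y := 2 * 7  -- replace 0 occurrence(s) of y with (2 * 7)
  => ( 1 + x ) >= 13
stmt 3: z := y - y  -- replace 0 occurrence(s) of z with (y - y)
  => ( 1 + x ) >= 13
stmt 2: z := 7 * x  -- replace 0 occurrence(s) of z with (7 * x)
  => ( 1 + x ) >= 13
stmt 1: x := z - 2  -- replace 1 occurrence(s) of x with (z - 2)
  => ( 1 + ( z - 2 ) ) >= 13

Answer: ( 1 + ( z - 2 ) ) >= 13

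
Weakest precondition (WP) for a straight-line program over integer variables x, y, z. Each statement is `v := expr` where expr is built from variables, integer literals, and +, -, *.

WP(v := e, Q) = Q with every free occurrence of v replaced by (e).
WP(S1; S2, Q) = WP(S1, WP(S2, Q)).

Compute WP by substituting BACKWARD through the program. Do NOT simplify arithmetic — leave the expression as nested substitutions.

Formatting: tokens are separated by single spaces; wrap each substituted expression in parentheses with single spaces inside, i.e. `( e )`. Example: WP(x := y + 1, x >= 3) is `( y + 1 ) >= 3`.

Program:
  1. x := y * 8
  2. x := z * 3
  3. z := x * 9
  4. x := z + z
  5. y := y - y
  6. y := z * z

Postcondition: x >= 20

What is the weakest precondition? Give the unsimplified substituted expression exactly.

Answer: ( ( ( z * 3 ) * 9 ) + ( ( z * 3 ) * 9 ) ) >= 20

Derivation:
post: x >= 20
stmt 6: y := z * z  -- replace 0 occurrence(s) of y with (z * z)
  => x >= 20
stmt 5: y := y - y  -- replace 0 occurrence(s) of y with (y - y)
  => x >= 20
stmt 4: x := z + z  -- replace 1 occurrence(s) of x with (z + z)
  => ( z + z ) >= 20
stmt 3: z := x * 9  -- replace 2 occurrence(s) of z with (x * 9)
  => ( ( x * 9 ) + ( x * 9 ) ) >= 20
stmt 2: x := z * 3  -- replace 2 occurrence(s) of x with (z * 3)
  => ( ( ( z * 3 ) * 9 ) + ( ( z * 3 ) * 9 ) ) >= 20
stmt 1: x := y * 8  -- replace 0 occurrence(s) of x with (y * 8)
  => ( ( ( z * 3 ) * 9 ) + ( ( z * 3 ) * 9 ) ) >= 20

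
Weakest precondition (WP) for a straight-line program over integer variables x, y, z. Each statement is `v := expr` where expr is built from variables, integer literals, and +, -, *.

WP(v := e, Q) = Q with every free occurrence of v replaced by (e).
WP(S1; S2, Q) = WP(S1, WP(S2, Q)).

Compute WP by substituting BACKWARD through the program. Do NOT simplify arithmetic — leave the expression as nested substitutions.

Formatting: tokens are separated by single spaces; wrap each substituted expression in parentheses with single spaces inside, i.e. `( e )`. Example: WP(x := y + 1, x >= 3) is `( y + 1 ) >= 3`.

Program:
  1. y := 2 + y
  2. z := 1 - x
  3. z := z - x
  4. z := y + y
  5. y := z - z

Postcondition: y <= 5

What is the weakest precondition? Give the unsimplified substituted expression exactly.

post: y <= 5
stmt 5: y := z - z  -- replace 1 occurrence(s) of y with (z - z)
  => ( z - z ) <= 5
stmt 4: z := y + y  -- replace 2 occurrence(s) of z with (y + y)
  => ( ( y + y ) - ( y + y ) ) <= 5
stmt 3: z := z - x  -- replace 0 occurrence(s) of z with (z - x)
  => ( ( y + y ) - ( y + y ) ) <= 5
stmt 2: z := 1 - x  -- replace 0 occurrence(s) of z with (1 - x)
  => ( ( y + y ) - ( y + y ) ) <= 5
stmt 1: y := 2 + y  -- replace 4 occurrence(s) of y with (2 + y)
  => ( ( ( 2 + y ) + ( 2 + y ) ) - ( ( 2 + y ) + ( 2 + y ) ) ) <= 5

Answer: ( ( ( 2 + y ) + ( 2 + y ) ) - ( ( 2 + y ) + ( 2 + y ) ) ) <= 5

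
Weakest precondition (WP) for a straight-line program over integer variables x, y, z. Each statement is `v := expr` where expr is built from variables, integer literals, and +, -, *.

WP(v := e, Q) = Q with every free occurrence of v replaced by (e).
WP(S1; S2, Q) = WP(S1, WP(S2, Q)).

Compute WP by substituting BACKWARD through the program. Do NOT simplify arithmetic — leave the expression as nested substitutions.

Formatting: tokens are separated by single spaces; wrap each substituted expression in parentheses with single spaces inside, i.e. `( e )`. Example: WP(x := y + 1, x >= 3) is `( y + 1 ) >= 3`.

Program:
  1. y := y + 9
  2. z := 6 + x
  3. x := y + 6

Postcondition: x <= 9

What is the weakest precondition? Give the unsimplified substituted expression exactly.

Answer: ( ( y + 9 ) + 6 ) <= 9

Derivation:
post: x <= 9
stmt 3: x := y + 6  -- replace 1 occurrence(s) of x with (y + 6)
  => ( y + 6 ) <= 9
stmt 2: z := 6 + x  -- replace 0 occurrence(s) of z with (6 + x)
  => ( y + 6 ) <= 9
stmt 1: y := y + 9  -- replace 1 occurrence(s) of y with (y + 9)
  => ( ( y + 9 ) + 6 ) <= 9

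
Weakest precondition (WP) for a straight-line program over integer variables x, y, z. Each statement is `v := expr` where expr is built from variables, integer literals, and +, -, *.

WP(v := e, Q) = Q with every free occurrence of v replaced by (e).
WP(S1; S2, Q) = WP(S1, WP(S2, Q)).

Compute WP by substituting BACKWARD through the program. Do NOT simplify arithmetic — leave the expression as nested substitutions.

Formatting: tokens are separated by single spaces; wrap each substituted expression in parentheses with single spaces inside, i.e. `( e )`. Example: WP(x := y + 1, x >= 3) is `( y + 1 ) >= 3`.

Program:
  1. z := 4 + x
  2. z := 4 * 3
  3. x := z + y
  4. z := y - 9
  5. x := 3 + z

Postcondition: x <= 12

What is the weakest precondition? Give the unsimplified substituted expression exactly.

post: x <= 12
stmt 5: x := 3 + z  -- replace 1 occurrence(s) of x with (3 + z)
  => ( 3 + z ) <= 12
stmt 4: z := y - 9  -- replace 1 occurrence(s) of z with (y - 9)
  => ( 3 + ( y - 9 ) ) <= 12
stmt 3: x := z + y  -- replace 0 occurrence(s) of x with (z + y)
  => ( 3 + ( y - 9 ) ) <= 12
stmt 2: z := 4 * 3  -- replace 0 occurrence(s) of z with (4 * 3)
  => ( 3 + ( y - 9 ) ) <= 12
stmt 1: z := 4 + x  -- replace 0 occurrence(s) of z with (4 + x)
  => ( 3 + ( y - 9 ) ) <= 12

Answer: ( 3 + ( y - 9 ) ) <= 12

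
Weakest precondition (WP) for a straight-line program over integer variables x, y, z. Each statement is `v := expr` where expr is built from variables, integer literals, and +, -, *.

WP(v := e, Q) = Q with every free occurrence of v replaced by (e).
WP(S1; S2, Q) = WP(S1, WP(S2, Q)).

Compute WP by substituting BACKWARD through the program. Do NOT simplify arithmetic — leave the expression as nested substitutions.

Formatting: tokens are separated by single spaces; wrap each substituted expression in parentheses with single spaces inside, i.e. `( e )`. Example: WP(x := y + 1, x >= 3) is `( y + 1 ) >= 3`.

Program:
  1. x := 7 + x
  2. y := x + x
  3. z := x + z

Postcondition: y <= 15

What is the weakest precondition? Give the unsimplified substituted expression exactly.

post: y <= 15
stmt 3: z := x + z  -- replace 0 occurrence(s) of z with (x + z)
  => y <= 15
stmt 2: y := x + x  -- replace 1 occurrence(s) of y with (x + x)
  => ( x + x ) <= 15
stmt 1: x := 7 + x  -- replace 2 occurrence(s) of x with (7 + x)
  => ( ( 7 + x ) + ( 7 + x ) ) <= 15

Answer: ( ( 7 + x ) + ( 7 + x ) ) <= 15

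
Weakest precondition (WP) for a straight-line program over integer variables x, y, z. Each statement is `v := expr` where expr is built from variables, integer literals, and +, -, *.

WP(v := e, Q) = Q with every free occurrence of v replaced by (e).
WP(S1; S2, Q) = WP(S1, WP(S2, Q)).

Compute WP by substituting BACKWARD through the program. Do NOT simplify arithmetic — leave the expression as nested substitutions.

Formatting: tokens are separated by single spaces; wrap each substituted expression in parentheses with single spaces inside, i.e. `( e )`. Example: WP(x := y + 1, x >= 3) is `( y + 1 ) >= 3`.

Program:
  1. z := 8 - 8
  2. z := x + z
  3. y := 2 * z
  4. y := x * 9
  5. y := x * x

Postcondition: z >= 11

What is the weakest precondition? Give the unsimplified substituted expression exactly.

Answer: ( x + ( 8 - 8 ) ) >= 11

Derivation:
post: z >= 11
stmt 5: y := x * x  -- replace 0 occurrence(s) of y with (x * x)
  => z >= 11
stmt 4: y := x * 9  -- replace 0 occurrence(s) of y with (x * 9)
  => z >= 11
stmt 3: y := 2 * z  -- replace 0 occurrence(s) of y with (2 * z)
  => z >= 11
stmt 2: z := x + z  -- replace 1 occurrence(s) of z with (x + z)
  => ( x + z ) >= 11
stmt 1: z := 8 - 8  -- replace 1 occurrence(s) of z with (8 - 8)
  => ( x + ( 8 - 8 ) ) >= 11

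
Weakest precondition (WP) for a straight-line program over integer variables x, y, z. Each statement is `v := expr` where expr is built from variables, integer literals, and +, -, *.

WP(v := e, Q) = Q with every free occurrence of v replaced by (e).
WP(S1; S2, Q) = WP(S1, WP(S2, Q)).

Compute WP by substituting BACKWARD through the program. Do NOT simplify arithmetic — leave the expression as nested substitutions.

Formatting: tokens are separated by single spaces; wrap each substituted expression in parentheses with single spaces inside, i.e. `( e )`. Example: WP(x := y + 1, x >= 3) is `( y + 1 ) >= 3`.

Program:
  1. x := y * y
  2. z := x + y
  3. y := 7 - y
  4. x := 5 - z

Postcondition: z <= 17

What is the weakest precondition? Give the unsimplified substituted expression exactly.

Answer: ( ( y * y ) + y ) <= 17

Derivation:
post: z <= 17
stmt 4: x := 5 - z  -- replace 0 occurrence(s) of x with (5 - z)
  => z <= 17
stmt 3: y := 7 - y  -- replace 0 occurrence(s) of y with (7 - y)
  => z <= 17
stmt 2: z := x + y  -- replace 1 occurrence(s) of z with (x + y)
  => ( x + y ) <= 17
stmt 1: x := y * y  -- replace 1 occurrence(s) of x with (y * y)
  => ( ( y * y ) + y ) <= 17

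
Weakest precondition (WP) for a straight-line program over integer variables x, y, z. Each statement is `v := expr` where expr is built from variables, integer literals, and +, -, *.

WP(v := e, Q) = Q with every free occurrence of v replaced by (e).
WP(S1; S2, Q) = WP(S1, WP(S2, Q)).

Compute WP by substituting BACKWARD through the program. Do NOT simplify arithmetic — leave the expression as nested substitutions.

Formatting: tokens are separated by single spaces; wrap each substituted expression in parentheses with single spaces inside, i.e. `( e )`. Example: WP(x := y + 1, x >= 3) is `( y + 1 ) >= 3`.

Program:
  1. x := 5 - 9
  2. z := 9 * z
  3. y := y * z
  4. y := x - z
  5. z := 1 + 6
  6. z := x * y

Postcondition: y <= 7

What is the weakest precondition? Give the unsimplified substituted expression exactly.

post: y <= 7
stmt 6: z := x * y  -- replace 0 occurrence(s) of z with (x * y)
  => y <= 7
stmt 5: z := 1 + 6  -- replace 0 occurrence(s) of z with (1 + 6)
  => y <= 7
stmt 4: y := x - z  -- replace 1 occurrence(s) of y with (x - z)
  => ( x - z ) <= 7
stmt 3: y := y * z  -- replace 0 occurrence(s) of y with (y * z)
  => ( x - z ) <= 7
stmt 2: z := 9 * z  -- replace 1 occurrence(s) of z with (9 * z)
  => ( x - ( 9 * z ) ) <= 7
stmt 1: x := 5 - 9  -- replace 1 occurrence(s) of x with (5 - 9)
  => ( ( 5 - 9 ) - ( 9 * z ) ) <= 7

Answer: ( ( 5 - 9 ) - ( 9 * z ) ) <= 7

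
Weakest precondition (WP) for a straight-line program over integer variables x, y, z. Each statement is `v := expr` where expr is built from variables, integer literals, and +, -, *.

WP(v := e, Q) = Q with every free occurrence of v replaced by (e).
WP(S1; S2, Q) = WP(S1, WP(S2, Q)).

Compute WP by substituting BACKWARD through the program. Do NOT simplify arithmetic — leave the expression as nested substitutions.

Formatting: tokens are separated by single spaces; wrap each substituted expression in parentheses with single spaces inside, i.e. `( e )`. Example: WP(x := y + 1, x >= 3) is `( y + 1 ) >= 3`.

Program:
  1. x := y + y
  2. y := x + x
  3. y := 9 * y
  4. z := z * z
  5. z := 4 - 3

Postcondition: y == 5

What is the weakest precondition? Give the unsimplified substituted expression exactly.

post: y == 5
stmt 5: z := 4 - 3  -- replace 0 occurrence(s) of z with (4 - 3)
  => y == 5
stmt 4: z := z * z  -- replace 0 occurrence(s) of z with (z * z)
  => y == 5
stmt 3: y := 9 * y  -- replace 1 occurrence(s) of y with (9 * y)
  => ( 9 * y ) == 5
stmt 2: y := x + x  -- replace 1 occurrence(s) of y with (x + x)
  => ( 9 * ( x + x ) ) == 5
stmt 1: x := y + y  -- replace 2 occurrence(s) of x with (y + y)
  => ( 9 * ( ( y + y ) + ( y + y ) ) ) == 5

Answer: ( 9 * ( ( y + y ) + ( y + y ) ) ) == 5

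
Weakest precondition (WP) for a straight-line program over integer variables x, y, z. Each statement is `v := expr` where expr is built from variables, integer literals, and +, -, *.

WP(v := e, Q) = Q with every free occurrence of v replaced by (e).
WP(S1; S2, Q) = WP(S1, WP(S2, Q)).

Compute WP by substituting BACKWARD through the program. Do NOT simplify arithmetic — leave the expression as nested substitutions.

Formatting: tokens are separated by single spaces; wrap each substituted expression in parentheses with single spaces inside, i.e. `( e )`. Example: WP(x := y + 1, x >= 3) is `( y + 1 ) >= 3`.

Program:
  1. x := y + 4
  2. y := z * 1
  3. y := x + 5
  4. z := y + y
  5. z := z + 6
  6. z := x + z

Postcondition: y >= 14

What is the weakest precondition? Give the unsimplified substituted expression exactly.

Answer: ( ( y + 4 ) + 5 ) >= 14

Derivation:
post: y >= 14
stmt 6: z := x + z  -- replace 0 occurrence(s) of z with (x + z)
  => y >= 14
stmt 5: z := z + 6  -- replace 0 occurrence(s) of z with (z + 6)
  => y >= 14
stmt 4: z := y + y  -- replace 0 occurrence(s) of z with (y + y)
  => y >= 14
stmt 3: y := x + 5  -- replace 1 occurrence(s) of y with (x + 5)
  => ( x + 5 ) >= 14
stmt 2: y := z * 1  -- replace 0 occurrence(s) of y with (z * 1)
  => ( x + 5 ) >= 14
stmt 1: x := y + 4  -- replace 1 occurrence(s) of x with (y + 4)
  => ( ( y + 4 ) + 5 ) >= 14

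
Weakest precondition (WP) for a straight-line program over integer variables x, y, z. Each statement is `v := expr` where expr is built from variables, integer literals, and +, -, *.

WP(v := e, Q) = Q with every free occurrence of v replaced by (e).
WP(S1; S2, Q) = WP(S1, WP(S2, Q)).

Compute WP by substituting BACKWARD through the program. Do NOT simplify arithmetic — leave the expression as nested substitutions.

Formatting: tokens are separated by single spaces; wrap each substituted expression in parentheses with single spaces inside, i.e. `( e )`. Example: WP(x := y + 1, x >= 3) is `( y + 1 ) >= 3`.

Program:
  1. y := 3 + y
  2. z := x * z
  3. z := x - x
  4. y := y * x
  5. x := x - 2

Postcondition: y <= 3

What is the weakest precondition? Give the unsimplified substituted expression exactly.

post: y <= 3
stmt 5: x := x - 2  -- replace 0 occurrence(s) of x with (x - 2)
  => y <= 3
stmt 4: y := y * x  -- replace 1 occurrence(s) of y with (y * x)
  => ( y * x ) <= 3
stmt 3: z := x - x  -- replace 0 occurrence(s) of z with (x - x)
  => ( y * x ) <= 3
stmt 2: z := x * z  -- replace 0 occurrence(s) of z with (x * z)
  => ( y * x ) <= 3
stmt 1: y := 3 + y  -- replace 1 occurrence(s) of y with (3 + y)
  => ( ( 3 + y ) * x ) <= 3

Answer: ( ( 3 + y ) * x ) <= 3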